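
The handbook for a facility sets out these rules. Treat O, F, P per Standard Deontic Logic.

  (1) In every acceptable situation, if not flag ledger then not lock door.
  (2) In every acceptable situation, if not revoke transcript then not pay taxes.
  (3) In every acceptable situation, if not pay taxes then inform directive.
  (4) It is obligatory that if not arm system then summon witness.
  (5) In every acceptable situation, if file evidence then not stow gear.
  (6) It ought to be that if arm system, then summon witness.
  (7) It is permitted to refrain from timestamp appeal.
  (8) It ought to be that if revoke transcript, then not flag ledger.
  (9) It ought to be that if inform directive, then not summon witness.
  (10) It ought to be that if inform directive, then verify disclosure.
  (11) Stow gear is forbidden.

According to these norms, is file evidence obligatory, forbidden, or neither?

Premise 5 is O(file_evidence → ¬stow_gear); even if O(¬stow_gear) held, inferring O(file_evidence) would be affirming the consequent — invalid.
No premise or chain of K-axiom applications forces O(file_evidence), and none forces O(¬file_evidence). So file_evidence is neither obligatory nor forbidden under these norms.

Neither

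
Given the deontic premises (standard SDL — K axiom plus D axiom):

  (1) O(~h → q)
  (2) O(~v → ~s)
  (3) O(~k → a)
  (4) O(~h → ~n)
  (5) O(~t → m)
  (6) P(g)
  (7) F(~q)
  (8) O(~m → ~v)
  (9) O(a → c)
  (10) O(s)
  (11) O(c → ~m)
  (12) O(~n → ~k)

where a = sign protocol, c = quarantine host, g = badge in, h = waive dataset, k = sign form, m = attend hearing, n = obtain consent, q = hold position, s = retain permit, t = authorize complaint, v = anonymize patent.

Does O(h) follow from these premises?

Yes

Premise 10 gives O(s).
Premise 2, O(~v → ~s), contraposes to O(s → v); with O(s) we get O(v).
Premise 8 is O(~m → ~v); contrapositively O(v → m). Since O(v) holds, K gives O(m).
Premise 11, O(c → ~m), contraposes to O(m → ~c); with O(m) we get O(~c).
Premise 9 is O(a → c); contrapositively O(~c → ~a). Since O(~c) holds, K gives O(~a).
Premise 3 is O(~k → a); contrapositively O(~a → k). Since O(~a) holds, K gives O(k).
The contrapositive of premise 12 (O(~n → ~k)) is O(k → n), and O(k) is already established, so O(n).
Premise 4 is O(~h → ~n); contrapositively O(n → h). Since O(n) holds, K gives O(h).
Premises 1, 5, 6, 7 do not contribute to this derivation.
So O(h) follows.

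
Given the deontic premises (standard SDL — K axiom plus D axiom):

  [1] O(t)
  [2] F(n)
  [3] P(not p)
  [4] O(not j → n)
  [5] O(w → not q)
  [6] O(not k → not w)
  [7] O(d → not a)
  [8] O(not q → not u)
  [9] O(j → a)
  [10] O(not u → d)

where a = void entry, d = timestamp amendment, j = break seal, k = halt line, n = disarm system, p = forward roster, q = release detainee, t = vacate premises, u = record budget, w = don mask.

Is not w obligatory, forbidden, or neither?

Obligatory

F(n) at premise 2 means O(not n).
The contrapositive of premise 4 (O(not j → n)) is O(not n → j), and O(not n) is already established, so O(j).
Premise 9 is O(j → a); since O(j), deontic closure gives O(a).
The contrapositive of premise 7 (O(d → not a)) is O(a → not d), and O(a) is already established, so O(not d).
Premise 10 is O(not u → d); contrapositively O(not d → u). Since O(not d) holds, K gives O(u).
Premise 8 is O(not q → not u); contrapositively O(u → q). Since O(u) holds, K gives O(q).
Premise 5, O(w → not q), contraposes to O(q → not w); with O(q) we get O(not w).
Premises 1, 3, 6 do not contribute to this derivation.
Hence not w is obligatory.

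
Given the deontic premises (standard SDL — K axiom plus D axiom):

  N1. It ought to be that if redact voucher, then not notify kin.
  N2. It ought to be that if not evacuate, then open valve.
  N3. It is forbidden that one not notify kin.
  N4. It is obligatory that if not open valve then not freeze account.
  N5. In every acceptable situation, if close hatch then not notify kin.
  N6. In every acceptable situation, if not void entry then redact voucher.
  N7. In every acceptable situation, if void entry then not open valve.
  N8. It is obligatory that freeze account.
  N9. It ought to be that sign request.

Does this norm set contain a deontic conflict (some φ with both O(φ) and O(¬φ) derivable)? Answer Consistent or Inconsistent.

Premise 8 states O(freeze_account) outright.
Premise 4 is O(¬open_valve → ¬freeze_account); contrapositively O(freeze_account → open_valve). Since O(freeze_account) holds, K gives O(open_valve).
Premise 7 is O(void_entry → ¬open_valve); contrapositively O(open_valve → ¬void_entry). Since O(open_valve) holds, K gives O(¬void_entry).
Applying K to premise 6 (O(¬void_entry → redact_voucher)) and O(¬void_entry) yields O(redact_voucher).
From O(redact_voucher) and premise 1, O(redact_voucher → ¬notify_kin), we obtain O(¬notify_kin).
Yet premise 3 is F(¬notify_kin), i.e. O(notify_kin).
We now have both O(¬notify_kin) and O(notify_kin) — notify_kin is simultaneously obligatory and forbidden, violating the D-axiom.

Inconsistent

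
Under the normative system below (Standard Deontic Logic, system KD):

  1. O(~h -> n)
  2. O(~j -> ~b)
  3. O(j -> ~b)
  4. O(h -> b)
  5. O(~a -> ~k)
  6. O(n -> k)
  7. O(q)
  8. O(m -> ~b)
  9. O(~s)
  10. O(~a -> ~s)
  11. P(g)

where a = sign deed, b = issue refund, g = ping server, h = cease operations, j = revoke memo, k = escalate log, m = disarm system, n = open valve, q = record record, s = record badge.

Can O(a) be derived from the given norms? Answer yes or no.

By case analysis on ~j: premise 2 gives O(~j -> ~b) and premise 3 gives O(j -> ~b), so O(~b) either way.
Premise 4 is O(h -> b); contrapositively O(~b -> ~h). Since O(~b) holds, K gives O(~h).
From O(~h) and premise 1, O(~h -> n), we obtain O(n).
Applying K to premise 6 (O(n -> k)) and O(n) yields O(k).
Premise 5, O(~a -> ~k), contraposes to O(k -> a); with O(k) we get O(a).
Premises 7, 8, 9, 10, 11 do not contribute to this derivation.
So O(a) follows.

Yes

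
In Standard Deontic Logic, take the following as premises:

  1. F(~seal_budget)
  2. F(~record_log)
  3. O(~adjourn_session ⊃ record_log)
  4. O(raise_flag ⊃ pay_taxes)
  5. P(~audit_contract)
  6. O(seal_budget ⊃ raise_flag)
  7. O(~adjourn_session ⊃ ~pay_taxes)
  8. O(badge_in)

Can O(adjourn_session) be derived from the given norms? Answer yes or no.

Premise 1, F(~seal_budget), is equivalent to O(seal_budget).
Premise 6 is O(seal_budget ⊃ raise_flag); since O(seal_budget), deontic closure gives O(raise_flag).
With premise 4, O(raise_flag ⊃ pay_taxes), the K-axiom yields O(pay_taxes).
Premise 7, O(~adjourn_session ⊃ ~pay_taxes), contraposes to O(pay_taxes ⊃ adjourn_session); with O(pay_taxes) we get O(adjourn_session).
Premises 2, 3, 5, 8 do not contribute to this derivation.
So O(adjourn_session) follows.

Yes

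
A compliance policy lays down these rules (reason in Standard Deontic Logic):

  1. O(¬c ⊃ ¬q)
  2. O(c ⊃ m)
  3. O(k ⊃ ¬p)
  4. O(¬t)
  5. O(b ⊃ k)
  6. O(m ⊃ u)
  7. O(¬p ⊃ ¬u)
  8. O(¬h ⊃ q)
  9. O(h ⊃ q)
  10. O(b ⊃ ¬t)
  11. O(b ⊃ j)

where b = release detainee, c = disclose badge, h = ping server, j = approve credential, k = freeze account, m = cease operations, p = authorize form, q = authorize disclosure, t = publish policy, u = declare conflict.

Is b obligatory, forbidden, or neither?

Forbidden

Premises 9 and 8 cover both cases: O(h ⊃ q) and O(¬h ⊃ q). Since h ∨ ¬h is a tautology, O(q) follows.
Premise 1, O(¬c ⊃ ¬q), contraposes to O(q ⊃ c); with O(q) we get O(c).
From O(c) and premise 2, O(c ⊃ m), we obtain O(m).
Premise 6 is O(m ⊃ u); since O(m), deontic closure gives O(u).
Premise 7, O(¬p ⊃ ¬u), contraposes to O(u ⊃ p); with O(u) we get O(p).
Premise 3, O(k ⊃ ¬p), contraposes to O(p ⊃ ¬k); with O(p) we get O(¬k).
Premise 5 is O(b ⊃ k); contrapositively O(¬k ⊃ ¬b). Since O(¬k) holds, K gives O(¬b).
Premises 4, 10, 11 do not contribute to this derivation.
Thus O(¬b), which is F(b): b is forbidden.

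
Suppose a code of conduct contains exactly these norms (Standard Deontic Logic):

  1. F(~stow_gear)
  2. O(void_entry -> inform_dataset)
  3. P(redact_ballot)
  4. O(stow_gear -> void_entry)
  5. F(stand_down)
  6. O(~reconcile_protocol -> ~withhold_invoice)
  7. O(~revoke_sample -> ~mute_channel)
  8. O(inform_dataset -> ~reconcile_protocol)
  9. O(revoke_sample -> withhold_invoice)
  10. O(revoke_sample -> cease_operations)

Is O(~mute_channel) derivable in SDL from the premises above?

Yes

F(~stow_gear) at premise 1 means O(stow_gear).
From O(stow_gear) and premise 4, O(stow_gear -> void_entry), we obtain O(void_entry).
Applying K to premise 2 (O(void_entry -> inform_dataset)) and O(void_entry) yields O(inform_dataset).
Applying K to premise 8 (O(inform_dataset -> ~reconcile_protocol)) and O(inform_dataset) yields O(~reconcile_protocol).
From O(~reconcile_protocol) and premise 6, O(~reconcile_protocol -> ~withhold_invoice), we obtain O(~withhold_invoice).
Premise 9 is O(revoke_sample -> withhold_invoice); contrapositively O(~withhold_invoice -> ~revoke_sample). Since O(~withhold_invoice) holds, K gives O(~revoke_sample).
Applying K to premise 7 (O(~revoke_sample -> ~mute_channel)) and O(~revoke_sample) yields O(~mute_channel).
Premises 3, 5, 10 do not contribute to this derivation.
So O(~mute_channel) follows.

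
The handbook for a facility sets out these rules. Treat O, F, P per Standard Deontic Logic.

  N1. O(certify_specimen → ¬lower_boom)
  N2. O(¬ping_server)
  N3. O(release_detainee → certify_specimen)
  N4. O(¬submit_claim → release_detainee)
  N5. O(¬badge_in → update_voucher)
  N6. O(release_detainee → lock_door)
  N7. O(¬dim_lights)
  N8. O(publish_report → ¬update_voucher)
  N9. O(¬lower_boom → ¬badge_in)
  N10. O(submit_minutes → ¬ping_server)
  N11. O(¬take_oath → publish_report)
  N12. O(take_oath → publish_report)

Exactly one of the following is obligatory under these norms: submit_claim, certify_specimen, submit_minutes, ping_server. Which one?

Premises 11 and 12 cover both cases: O(¬take_oath → publish_report) and O(take_oath → publish_report). Since ¬take_oath ∨ take_oath is a tautology, O(publish_report) follows.
Applying K to premise 8 (O(publish_report → ¬update_voucher)) and O(publish_report) yields O(¬update_voucher).
Premise 5 is O(¬badge_in → update_voucher); contrapositively O(¬update_voucher → badge_in). Since O(¬update_voucher) holds, K gives O(badge_in).
Premise 9, O(¬lower_boom → ¬badge_in), contraposes to O(badge_in → lower_boom); with O(badge_in) we get O(lower_boom).
The contrapositive of premise 1 (O(certify_specimen → ¬lower_boom)) is O(lower_boom → ¬certify_specimen), and O(lower_boom) is already established, so O(¬certify_specimen).
The contrapositive of premise 3 (O(release_detainee → certify_specimen)) is O(¬certify_specimen → ¬release_detainee), and O(¬certify_specimen) is already established, so O(¬release_detainee).
Premise 4 is O(¬submit_claim → release_detainee); contrapositively O(¬release_detainee → submit_claim). Since O(¬release_detainee) holds, K gives O(submit_claim).
So O(submit_claim) holds — submit_claim is obligatory. None of the other listed options is made obligatory by any chain of premises.

submit_claim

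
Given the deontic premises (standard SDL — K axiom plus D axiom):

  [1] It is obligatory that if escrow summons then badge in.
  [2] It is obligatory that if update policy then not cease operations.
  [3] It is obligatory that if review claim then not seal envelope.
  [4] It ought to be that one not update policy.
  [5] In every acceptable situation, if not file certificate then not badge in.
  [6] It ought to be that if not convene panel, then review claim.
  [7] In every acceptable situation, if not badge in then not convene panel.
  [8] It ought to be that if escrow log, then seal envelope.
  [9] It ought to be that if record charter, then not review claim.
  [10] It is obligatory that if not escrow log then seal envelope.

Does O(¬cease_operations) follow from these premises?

Premise 2 is O(update_policy → ¬cease_operations), but O(update_policy) is not derivable from the premises, so it does not yield O(¬cease_operations).
No other premise forces O(¬cease_operations). An ideal world satisfying every premise can still have ¬cease_operations false, so O(¬cease_operations) is not derivable.

No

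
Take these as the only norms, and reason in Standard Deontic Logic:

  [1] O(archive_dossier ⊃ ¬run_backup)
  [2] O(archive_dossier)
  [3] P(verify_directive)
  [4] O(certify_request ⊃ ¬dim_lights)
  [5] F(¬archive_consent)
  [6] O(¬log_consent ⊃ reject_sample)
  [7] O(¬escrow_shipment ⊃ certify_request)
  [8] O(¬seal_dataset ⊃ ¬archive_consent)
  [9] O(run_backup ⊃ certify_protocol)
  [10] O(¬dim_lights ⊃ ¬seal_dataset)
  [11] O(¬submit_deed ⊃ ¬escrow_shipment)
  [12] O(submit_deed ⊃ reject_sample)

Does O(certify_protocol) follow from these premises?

No

Premise 9 is O(run_backup ⊃ certify_protocol), but O(run_backup) is not derivable from the premises, so it does not yield O(certify_protocol).
No other premise forces O(certify_protocol). An ideal world satisfying every premise can still have certify_protocol false, so O(certify_protocol) is not derivable.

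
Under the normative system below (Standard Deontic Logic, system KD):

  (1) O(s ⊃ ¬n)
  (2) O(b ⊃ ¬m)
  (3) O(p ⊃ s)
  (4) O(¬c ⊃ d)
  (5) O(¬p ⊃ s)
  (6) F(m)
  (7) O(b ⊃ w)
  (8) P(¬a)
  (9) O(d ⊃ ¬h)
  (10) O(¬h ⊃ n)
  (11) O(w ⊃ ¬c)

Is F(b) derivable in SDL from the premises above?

By case analysis on p: premise 3 gives O(p ⊃ s) and premise 5 gives O(¬p ⊃ s), so O(s) either way.
Applying K to premise 1 (O(s ⊃ ¬n)) and O(s) yields O(¬n).
Premise 10 is O(¬h ⊃ n); contrapositively O(¬n ⊃ h). Since O(¬n) holds, K gives O(h).
Premise 9 is O(d ⊃ ¬h); contrapositively O(h ⊃ ¬d). Since O(h) holds, K gives O(¬d).
Premise 4 is O(¬c ⊃ d); contrapositively O(¬d ⊃ c). Since O(¬d) holds, K gives O(c).
Premise 11, O(w ⊃ ¬c), contraposes to O(c ⊃ ¬w); with O(c) we get O(¬w).
Premise 7, O(b ⊃ w), contraposes to O(¬w ⊃ ¬b); with O(¬w) we get O(¬b).
Premises 2, 6, 8 do not contribute to this derivation.
So O(¬b) holds, i.e. F(b). The claim follows.

Yes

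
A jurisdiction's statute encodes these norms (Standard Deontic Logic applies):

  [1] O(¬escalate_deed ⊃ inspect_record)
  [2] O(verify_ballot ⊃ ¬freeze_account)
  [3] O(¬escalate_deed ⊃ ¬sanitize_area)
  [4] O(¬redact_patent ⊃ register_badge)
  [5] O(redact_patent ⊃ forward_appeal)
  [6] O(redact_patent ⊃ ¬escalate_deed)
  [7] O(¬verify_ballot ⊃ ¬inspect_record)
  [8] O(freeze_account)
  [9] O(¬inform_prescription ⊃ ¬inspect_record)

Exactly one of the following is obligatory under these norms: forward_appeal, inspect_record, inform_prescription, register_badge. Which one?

register_badge

Premise 8 states O(freeze_account) outright.
Premise 2, O(verify_ballot ⊃ ¬freeze_account), contraposes to O(freeze_account ⊃ ¬verify_ballot); with O(freeze_account) we get O(¬verify_ballot).
From O(¬verify_ballot) and premise 7, O(¬verify_ballot ⊃ ¬inspect_record), we obtain O(¬inspect_record).
Premise 1 is O(¬escalate_deed ⊃ inspect_record); contrapositively O(¬inspect_record ⊃ escalate_deed). Since O(¬inspect_record) holds, K gives O(escalate_deed).
Premise 6 is O(redact_patent ⊃ ¬escalate_deed); contrapositively O(escalate_deed ⊃ ¬redact_patent). Since O(escalate_deed) holds, K gives O(¬redact_patent).
With premise 4, O(¬redact_patent ⊃ register_badge), the K-axiom yields O(register_badge).
So O(register_badge) holds — register_badge is obligatory. None of the other listed options is made obligatory by any chain of premises.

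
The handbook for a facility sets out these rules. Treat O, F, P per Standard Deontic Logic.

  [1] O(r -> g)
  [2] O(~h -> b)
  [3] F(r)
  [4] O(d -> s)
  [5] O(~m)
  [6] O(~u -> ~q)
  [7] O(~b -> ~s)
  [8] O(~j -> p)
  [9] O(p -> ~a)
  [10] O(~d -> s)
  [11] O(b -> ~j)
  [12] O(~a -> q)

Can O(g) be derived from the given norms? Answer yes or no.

No

Premise 1 is O(r -> g), but O(r) is not derivable from the premises, so it does not yield O(g).
No other premise forces O(g). An ideal world satisfying every premise can still have g false, so O(g) is not derivable.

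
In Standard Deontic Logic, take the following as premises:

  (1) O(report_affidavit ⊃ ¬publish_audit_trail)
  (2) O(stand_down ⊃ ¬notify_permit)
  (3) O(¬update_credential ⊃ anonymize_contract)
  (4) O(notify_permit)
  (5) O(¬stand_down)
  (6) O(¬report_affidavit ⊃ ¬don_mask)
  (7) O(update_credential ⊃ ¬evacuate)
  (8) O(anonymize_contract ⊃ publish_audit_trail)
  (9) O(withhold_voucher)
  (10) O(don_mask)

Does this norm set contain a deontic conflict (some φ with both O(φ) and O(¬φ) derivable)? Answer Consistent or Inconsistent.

Premise 2 is O(stand_down ⊃ ¬notify_permit), but O(stand_down) is not derivable from the premises, so it does not yield O(¬notify_permit).
So O(¬notify_permit) is not derivable, and the apparent clash with O(notify_permit) does not arise.
A world satisfying every obligation exists (e.g. anonymize_contract=false, don_mask=true, evacuate=false, notify_permit=true, publish_audit_trail=false, report_affidavit=true, stand_down=false, update_credential=true, withhold_voucher=true); no atom is both obligatory and forbidden, so the set is consistent.

Consistent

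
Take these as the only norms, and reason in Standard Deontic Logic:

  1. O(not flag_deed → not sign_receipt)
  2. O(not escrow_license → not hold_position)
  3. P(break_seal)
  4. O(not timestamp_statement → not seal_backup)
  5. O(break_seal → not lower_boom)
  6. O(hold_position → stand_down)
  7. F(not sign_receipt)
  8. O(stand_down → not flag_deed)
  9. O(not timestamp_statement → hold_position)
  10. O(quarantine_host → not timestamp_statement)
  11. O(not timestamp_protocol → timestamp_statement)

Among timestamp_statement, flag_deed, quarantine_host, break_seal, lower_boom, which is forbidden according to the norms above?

Premise 7, F(not sign_receipt), is equivalent to O(sign_receipt).
Premise 1, O(not flag_deed → not sign_receipt), contraposes to O(sign_receipt → flag_deed); with O(sign_receipt) we get O(flag_deed).
Premise 8 is O(stand_down → not flag_deed); contrapositively O(flag_deed → not stand_down). Since O(flag_deed) holds, K gives O(not stand_down).
Premise 6 is O(hold_position → stand_down); contrapositively O(not stand_down → not hold_position). Since O(not stand_down) holds, K gives O(not hold_position).
Premise 9, O(not timestamp_statement → hold_position), contraposes to O(not hold_position → timestamp_statement); with O(not hold_position) we get O(timestamp_statement).
Premise 10 is O(quarantine_host → not timestamp_statement); contrapositively O(timestamp_statement → not quarantine_host). Since O(timestamp_statement) holds, K gives O(not quarantine_host).
So O(not quarantine_host) holds, i.e. quarantine_host is forbidden. None of the other listed options is forbidden under the premises.

quarantine_host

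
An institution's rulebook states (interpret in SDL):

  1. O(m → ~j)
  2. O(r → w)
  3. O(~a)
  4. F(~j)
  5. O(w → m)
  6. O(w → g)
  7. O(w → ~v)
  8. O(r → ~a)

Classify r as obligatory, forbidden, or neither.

Forbidden

Premise 4, F(~j), is equivalent to O(j).
Premise 1, O(m → ~j), contraposes to O(j → ~m); with O(j) we get O(~m).
Premise 5 is O(w → m); contrapositively O(~m → ~w). Since O(~m) holds, K gives O(~w).
Premise 2 is O(r → w); contrapositively O(~w → ~r). Since O(~w) holds, K gives O(~r).
Premises 3, 6, 7, 8 do not contribute to this derivation.
Thus O(~r), which is F(r): r is forbidden.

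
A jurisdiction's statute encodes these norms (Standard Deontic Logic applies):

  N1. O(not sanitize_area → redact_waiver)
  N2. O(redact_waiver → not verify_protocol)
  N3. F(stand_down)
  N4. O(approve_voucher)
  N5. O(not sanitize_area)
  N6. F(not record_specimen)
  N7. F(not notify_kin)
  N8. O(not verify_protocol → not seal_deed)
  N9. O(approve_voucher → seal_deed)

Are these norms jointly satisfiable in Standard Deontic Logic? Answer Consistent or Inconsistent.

Premise 5 states O(not sanitize_area) outright.
From O(not sanitize_area) and premise 1, O(not sanitize_area → redact_waiver), we obtain O(redact_waiver).
Applying K to premise 2 (O(redact_waiver → not verify_protocol)) and O(redact_waiver) yields O(not verify_protocol).
With premise 8, O(not verify_protocol → not seal_deed), the K-axiom yields O(not seal_deed).
Premise 9, O(approve_voucher → seal_deed), contraposes to O(not seal_deed → not approve_voucher); with O(not seal_deed) we get O(not approve_voucher).
However, premise 4 gives O(approve_voucher).
We now have both O(not approve_voucher) and O(approve_voucher) — approve_voucher is simultaneously obligatory and forbidden, violating the D-axiom.

Inconsistent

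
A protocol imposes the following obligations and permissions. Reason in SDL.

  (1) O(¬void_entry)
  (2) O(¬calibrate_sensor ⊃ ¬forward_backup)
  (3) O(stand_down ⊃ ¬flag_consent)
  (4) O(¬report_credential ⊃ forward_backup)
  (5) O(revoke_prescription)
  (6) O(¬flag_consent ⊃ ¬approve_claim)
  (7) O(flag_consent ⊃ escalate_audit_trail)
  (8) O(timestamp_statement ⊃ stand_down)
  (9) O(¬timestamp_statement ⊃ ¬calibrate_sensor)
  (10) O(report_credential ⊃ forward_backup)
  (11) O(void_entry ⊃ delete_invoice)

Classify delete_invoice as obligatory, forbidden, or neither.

Neither

Premise 11 is O(void_entry ⊃ delete_invoice), but O(void_entry) is not derivable from the premises, so it does not yield O(delete_invoice).
No premise or chain of K-axiom applications forces O(delete_invoice), and none forces O(¬delete_invoice). So delete_invoice is neither obligatory nor forbidden under these norms.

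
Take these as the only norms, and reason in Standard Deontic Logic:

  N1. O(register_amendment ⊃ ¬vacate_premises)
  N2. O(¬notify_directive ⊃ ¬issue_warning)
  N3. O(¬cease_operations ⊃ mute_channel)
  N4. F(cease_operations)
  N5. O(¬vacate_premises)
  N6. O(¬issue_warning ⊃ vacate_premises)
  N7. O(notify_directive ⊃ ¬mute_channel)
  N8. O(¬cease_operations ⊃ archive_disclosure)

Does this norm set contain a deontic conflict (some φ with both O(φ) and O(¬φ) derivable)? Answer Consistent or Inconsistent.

Premise 5 gives O(¬vacate_premises).
Premise 6, O(¬issue_warning ⊃ vacate_premises), contraposes to O(¬vacate_premises ⊃ issue_warning); with O(¬vacate_premises) we get O(issue_warning).
Premise 2, O(¬notify_directive ⊃ ¬issue_warning), contraposes to O(issue_warning ⊃ notify_directive); with O(issue_warning) we get O(notify_directive).
With premise 7, O(notify_directive ⊃ ¬mute_channel), the K-axiom yields O(¬mute_channel).
The contrapositive of premise 3 (O(¬cease_operations ⊃ mute_channel)) is O(¬mute_channel ⊃ cease_operations), and O(¬mute_channel) is already established, so O(cease_operations).
Yet premise 4 is F(cease_operations), i.e. O(¬cease_operations).
We now have both O(cease_operations) and O(¬cease_operations) — cease_operations is simultaneously obligatory and forbidden, violating the D-axiom.

Inconsistent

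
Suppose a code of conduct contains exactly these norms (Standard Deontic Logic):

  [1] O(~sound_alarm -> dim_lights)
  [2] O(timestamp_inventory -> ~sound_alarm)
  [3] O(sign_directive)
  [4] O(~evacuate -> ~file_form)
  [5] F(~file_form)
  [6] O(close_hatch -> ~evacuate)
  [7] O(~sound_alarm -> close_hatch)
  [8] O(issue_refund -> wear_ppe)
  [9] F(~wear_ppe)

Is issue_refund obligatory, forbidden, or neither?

Neither

Premise 8 is O(issue_refund -> wear_ppe); even if O(wear_ppe) held, inferring O(issue_refund) would be affirming the consequent — invalid.
No premise or chain of K-axiom applications forces O(issue_refund), and none forces O(~issue_refund). So issue_refund is neither obligatory nor forbidden under these norms.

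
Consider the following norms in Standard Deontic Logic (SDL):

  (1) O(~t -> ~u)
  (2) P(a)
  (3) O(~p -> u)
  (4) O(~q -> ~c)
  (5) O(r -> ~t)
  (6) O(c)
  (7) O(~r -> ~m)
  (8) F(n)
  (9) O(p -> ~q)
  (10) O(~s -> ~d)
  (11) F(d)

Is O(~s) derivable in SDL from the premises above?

No

Premise 10 is O(~s -> ~d); even if O(~d) held, inferring O(~s) would be affirming the consequent — invalid.
No other premise forces O(~s). An ideal world satisfying every premise can still have ~s false, so O(~s) is not derivable.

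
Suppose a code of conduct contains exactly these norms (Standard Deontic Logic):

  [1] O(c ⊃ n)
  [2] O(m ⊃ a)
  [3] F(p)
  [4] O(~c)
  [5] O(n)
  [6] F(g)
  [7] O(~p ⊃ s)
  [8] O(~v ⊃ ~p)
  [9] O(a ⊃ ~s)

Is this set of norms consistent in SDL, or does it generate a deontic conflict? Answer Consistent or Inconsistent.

Consistent

Premise 1 is O(c ⊃ n); even if O(n) held, inferring O(c) would be affirming the consequent — invalid.
So O(c) is not derivable, and the apparent clash with O(~c) does not arise.
A world satisfying every obligation exists (e.g. a=false, c=false, g=false, m=false, n=true, p=false, s=true, v=false); no atom is both obligatory and forbidden, so the set is consistent.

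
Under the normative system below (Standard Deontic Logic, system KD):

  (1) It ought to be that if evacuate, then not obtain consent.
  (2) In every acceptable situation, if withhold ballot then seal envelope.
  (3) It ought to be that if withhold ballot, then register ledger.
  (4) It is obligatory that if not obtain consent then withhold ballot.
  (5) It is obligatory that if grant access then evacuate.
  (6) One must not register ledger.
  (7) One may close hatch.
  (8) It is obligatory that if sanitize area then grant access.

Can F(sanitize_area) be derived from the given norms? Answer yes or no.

Premise 6, F(register_ledger), is equivalent to O(¬register_ledger).
The contrapositive of premise 3 (O(withhold_ballot → register_ledger)) is O(¬register_ledger → ¬withhold_ballot), and O(¬register_ledger) is already established, so O(¬withhold_ballot).
Premise 4 is O(¬obtain_consent → withhold_ballot); contrapositively O(¬withhold_ballot → obtain_consent). Since O(¬withhold_ballot) holds, K gives O(obtain_consent).
Premise 1, O(evacuate → ¬obtain_consent), contraposes to O(obtain_consent → ¬evacuate); with O(obtain_consent) we get O(¬evacuate).
Premise 5, O(grant_access → evacuate), contraposes to O(¬evacuate → ¬grant_access); with O(¬evacuate) we get O(¬grant_access).
Premise 8 is O(sanitize_area → grant_access); contrapositively O(¬grant_access → ¬sanitize_area). Since O(¬grant_access) holds, K gives O(¬sanitize_area).
Premises 2, 7 do not contribute to this derivation.
So O(¬sanitize_area) holds, i.e. F(sanitize_area). The claim follows.

Yes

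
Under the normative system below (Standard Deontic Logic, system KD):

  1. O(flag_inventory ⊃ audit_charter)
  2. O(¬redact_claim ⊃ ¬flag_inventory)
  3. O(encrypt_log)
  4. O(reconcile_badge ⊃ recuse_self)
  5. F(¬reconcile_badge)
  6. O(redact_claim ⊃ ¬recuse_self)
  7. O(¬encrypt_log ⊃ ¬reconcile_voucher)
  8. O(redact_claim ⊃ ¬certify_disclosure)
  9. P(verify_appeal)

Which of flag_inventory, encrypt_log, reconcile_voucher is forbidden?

flag_inventory

F(¬reconcile_badge) at premise 5 means O(reconcile_badge).
Applying K to premise 4 (O(reconcile_badge ⊃ recuse_self)) and O(reconcile_badge) yields O(recuse_self).
The contrapositive of premise 6 (O(redact_claim ⊃ ¬recuse_self)) is O(recuse_self ⊃ ¬redact_claim), and O(recuse_self) is already established, so O(¬redact_claim).
From O(¬redact_claim) and premise 2, O(¬redact_claim ⊃ ¬flag_inventory), we obtain O(¬flag_inventory).
So O(¬flag_inventory) holds, i.e. flag_inventory is forbidden. None of the other listed options is forbidden under the premises.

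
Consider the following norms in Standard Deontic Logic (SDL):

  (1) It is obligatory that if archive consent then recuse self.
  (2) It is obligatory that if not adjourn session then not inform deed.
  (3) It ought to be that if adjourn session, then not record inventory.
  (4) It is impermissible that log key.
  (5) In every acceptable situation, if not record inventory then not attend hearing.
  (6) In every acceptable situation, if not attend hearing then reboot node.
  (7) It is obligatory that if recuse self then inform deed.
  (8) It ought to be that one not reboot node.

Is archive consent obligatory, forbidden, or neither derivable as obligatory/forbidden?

Premise 8 states O(¬reboot_node) outright.
Premise 6 is O(¬attend_hearing → reboot_node); contrapositively O(¬reboot_node → attend_hearing). Since O(¬reboot_node) holds, K gives O(attend_hearing).
The contrapositive of premise 5 (O(¬record_inventory → ¬attend_hearing)) is O(attend_hearing → record_inventory), and O(attend_hearing) is already established, so O(record_inventory).
Premise 3 is O(adjourn_session → ¬record_inventory); contrapositively O(record_inventory → ¬adjourn_session). Since O(record_inventory) holds, K gives O(¬adjourn_session).
Applying K to premise 2 (O(¬adjourn_session → ¬inform_deed)) and O(¬adjourn_session) yields O(¬inform_deed).
Premise 7, O(recuse_self → inform_deed), contraposes to O(¬inform_deed → ¬recuse_self); with O(¬inform_deed) we get O(¬recuse_self).
Premise 1 is O(archive_consent → recuse_self); contrapositively O(¬recuse_self → ¬archive_consent). Since O(¬recuse_self) holds, K gives O(¬archive_consent).
Premise 4 does not contribute to this derivation.
Thus O(¬archive_consent), which is F(archive_consent): archive_consent is forbidden.

Forbidden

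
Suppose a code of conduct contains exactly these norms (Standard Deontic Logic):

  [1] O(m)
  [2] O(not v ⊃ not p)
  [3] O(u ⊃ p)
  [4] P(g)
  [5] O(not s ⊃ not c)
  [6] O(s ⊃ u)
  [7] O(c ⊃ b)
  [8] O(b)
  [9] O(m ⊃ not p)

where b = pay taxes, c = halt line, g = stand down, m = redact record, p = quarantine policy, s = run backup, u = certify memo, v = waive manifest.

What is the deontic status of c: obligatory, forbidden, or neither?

Forbidden

Premise 1 states O(m) outright.
From O(m) and premise 9, O(m ⊃ not p), we obtain O(not p).
The contrapositive of premise 3 (O(u ⊃ p)) is O(not p ⊃ not u), and O(not p) is already established, so O(not u).
Premise 6 is O(s ⊃ u); contrapositively O(not u ⊃ not s). Since O(not u) holds, K gives O(not s).
Premise 5 is O(not s ⊃ not c); since O(not s), deontic closure gives O(not c).
Premises 2, 4, 7, 8 do not contribute to this derivation.
Thus O(not c), which is F(c): c is forbidden.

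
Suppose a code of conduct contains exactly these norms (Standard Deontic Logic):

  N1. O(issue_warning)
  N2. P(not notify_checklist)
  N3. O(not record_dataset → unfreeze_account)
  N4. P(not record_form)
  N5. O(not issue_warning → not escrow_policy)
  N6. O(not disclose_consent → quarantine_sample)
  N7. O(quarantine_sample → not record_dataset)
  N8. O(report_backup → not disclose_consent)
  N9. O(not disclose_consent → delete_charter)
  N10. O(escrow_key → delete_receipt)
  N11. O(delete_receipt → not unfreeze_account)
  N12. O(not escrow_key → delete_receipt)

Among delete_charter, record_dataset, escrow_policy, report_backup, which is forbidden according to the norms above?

report_backup

By case analysis on escrow_key: premise 10 gives O(escrow_key → delete_receipt) and premise 12 gives O(not escrow_key → delete_receipt), so O(delete_receipt) either way.
With premise 11, O(delete_receipt → not unfreeze_account), the K-axiom yields O(not unfreeze_account).
The contrapositive of premise 3 (O(not record_dataset → unfreeze_account)) is O(not unfreeze_account → record_dataset), and O(not unfreeze_account) is already established, so O(record_dataset).
Premise 7, O(quarantine_sample → not record_dataset), contraposes to O(record_dataset → not quarantine_sample); with O(record_dataset) we get O(not quarantine_sample).
Premise 6, O(not disclose_consent → quarantine_sample), contraposes to O(not quarantine_sample → disclose_consent); with O(not quarantine_sample) we get O(disclose_consent).
Premise 8 is O(report_backup → not disclose_consent); contrapositively O(disclose_consent → not report_backup). Since O(disclose_consent) holds, K gives O(not report_backup).
So O(not report_backup) holds, i.e. report_backup is forbidden. None of the other listed options is forbidden under the premises.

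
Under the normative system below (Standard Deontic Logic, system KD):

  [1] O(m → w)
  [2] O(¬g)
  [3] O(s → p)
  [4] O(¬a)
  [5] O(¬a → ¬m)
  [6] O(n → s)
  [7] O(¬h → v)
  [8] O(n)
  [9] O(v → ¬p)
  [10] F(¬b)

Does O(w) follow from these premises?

No

Premise 1 is O(m → w), but O(m) is not derivable from the premises, so it does not yield O(w).
No other premise forces O(w). An ideal world satisfying every premise can still have w false, so O(w) is not derivable.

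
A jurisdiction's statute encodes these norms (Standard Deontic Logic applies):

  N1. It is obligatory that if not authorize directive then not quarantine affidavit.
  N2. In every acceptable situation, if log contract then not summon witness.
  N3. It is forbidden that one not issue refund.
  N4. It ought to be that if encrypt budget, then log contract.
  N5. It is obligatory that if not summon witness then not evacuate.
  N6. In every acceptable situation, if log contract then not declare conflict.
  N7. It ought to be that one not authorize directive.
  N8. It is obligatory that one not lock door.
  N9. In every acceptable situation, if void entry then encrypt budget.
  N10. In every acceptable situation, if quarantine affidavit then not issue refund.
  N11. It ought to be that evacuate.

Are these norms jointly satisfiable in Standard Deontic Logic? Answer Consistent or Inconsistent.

Consistent

Premise 10 is O(quarantine_affidavit → ¬issue_refund), but O(quarantine_affidavit) is not derivable from the premises, so it does not yield O(¬issue_refund).
So O(¬issue_refund) is not derivable, and the apparent clash with O(issue_refund) does not arise.
A world satisfying every obligation exists (e.g. authorize_directive=false, declare_conflict=false, encrypt_budget=false, evacuate=true, issue_refund=true, lock_door=false, log_contract=false, quarantine_affidavit=false, summon_witness=true, void_entry=false); no atom is both obligatory and forbidden, so the set is consistent.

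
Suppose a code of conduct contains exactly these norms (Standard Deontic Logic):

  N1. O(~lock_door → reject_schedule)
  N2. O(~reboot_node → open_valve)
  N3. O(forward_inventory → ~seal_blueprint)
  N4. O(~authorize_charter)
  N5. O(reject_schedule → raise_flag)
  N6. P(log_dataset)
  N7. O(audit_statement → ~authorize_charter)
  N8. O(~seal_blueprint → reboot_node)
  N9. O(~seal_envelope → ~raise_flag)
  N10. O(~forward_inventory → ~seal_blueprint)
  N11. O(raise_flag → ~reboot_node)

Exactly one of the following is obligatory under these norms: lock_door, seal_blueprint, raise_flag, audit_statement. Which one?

Premises 10 and 3 cover both cases: O(~forward_inventory → ~seal_blueprint) and O(forward_inventory → ~seal_blueprint). Since ~forward_inventory ∨ forward_inventory is a tautology, O(~seal_blueprint) follows.
With premise 8, O(~seal_blueprint → reboot_node), the K-axiom yields O(reboot_node).
Premise 11, O(raise_flag → ~reboot_node), contraposes to O(reboot_node → ~raise_flag); with O(reboot_node) we get O(~raise_flag).
Premise 5, O(reject_schedule → raise_flag), contraposes to O(~raise_flag → ~reject_schedule); with O(~raise_flag) we get O(~reject_schedule).
Premise 1, O(~lock_door → reject_schedule), contraposes to O(~reject_schedule → lock_door); with O(~reject_schedule) we get O(lock_door).
So O(lock_door) holds — lock_door is obligatory. None of the other listed options is made obligatory by any chain of premises.

lock_door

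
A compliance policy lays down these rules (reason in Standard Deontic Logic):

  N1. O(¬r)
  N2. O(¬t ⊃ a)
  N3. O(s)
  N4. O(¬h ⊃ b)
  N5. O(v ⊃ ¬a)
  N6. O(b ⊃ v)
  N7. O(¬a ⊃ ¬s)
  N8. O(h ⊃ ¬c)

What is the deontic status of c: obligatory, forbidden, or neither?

Forbidden

Premise 3 gives O(s).
Premise 7 is O(¬a ⊃ ¬s); contrapositively O(s ⊃ a). Since O(s) holds, K gives O(a).
The contrapositive of premise 5 (O(v ⊃ ¬a)) is O(a ⊃ ¬v), and O(a) is already established, so O(¬v).
Premise 6 is O(b ⊃ v); contrapositively O(¬v ⊃ ¬b). Since O(¬v) holds, K gives O(¬b).
Premise 4 is O(¬h ⊃ b); contrapositively O(¬b ⊃ h). Since O(¬b) holds, K gives O(h).
Premise 8 is O(h ⊃ ¬c); since O(h), deontic closure gives O(¬c).
Premises 1, 2 do not contribute to this derivation.
Thus O(¬c), which is F(c): c is forbidden.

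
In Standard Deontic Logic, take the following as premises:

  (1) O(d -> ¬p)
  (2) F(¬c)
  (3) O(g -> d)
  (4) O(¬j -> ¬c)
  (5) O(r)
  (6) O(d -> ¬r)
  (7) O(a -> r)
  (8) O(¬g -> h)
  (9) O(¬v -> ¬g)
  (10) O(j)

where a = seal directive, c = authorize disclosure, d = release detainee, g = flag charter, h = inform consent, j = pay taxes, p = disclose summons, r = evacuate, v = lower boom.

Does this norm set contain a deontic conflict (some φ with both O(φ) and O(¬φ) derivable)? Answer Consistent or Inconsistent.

Premise 4 is O(¬j -> ¬c), but O(¬j) is not derivable from the premises, so it does not yield O(¬c).
So O(¬c) is not derivable, and the apparent clash with O(c) does not arise.
A world satisfying every obligation exists (e.g. a=false, c=true, d=false, g=false, h=true, j=true, p=false, r=true, v=false); no atom is both obligatory and forbidden, so the set is consistent.

Consistent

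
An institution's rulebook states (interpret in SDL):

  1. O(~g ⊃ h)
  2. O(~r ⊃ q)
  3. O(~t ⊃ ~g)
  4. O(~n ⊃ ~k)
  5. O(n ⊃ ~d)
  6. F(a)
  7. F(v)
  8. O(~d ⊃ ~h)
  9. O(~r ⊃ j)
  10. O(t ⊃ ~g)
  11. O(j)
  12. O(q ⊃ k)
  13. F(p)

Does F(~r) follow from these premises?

Yes

By case analysis on ~t: premise 3 gives O(~t ⊃ ~g) and premise 10 gives O(t ⊃ ~g), so O(~g) either way.
From O(~g) and premise 1, O(~g ⊃ h), we obtain O(h).
The contrapositive of premise 8 (O(~d ⊃ ~h)) is O(h ⊃ d), and O(h) is already established, so O(d).
Premise 5, O(n ⊃ ~d), contraposes to O(d ⊃ ~n); with O(d) we get O(~n).
From O(~n) and premise 4, O(~n ⊃ ~k), we obtain O(~k).
Premise 12, O(q ⊃ k), contraposes to O(~k ⊃ ~q); with O(~k) we get O(~q).
Premise 2 is O(~r ⊃ q); contrapositively O(~q ⊃ r). Since O(~q) holds, K gives O(r).
Premises 6, 7, 9, 11, 13 do not contribute to this derivation.
So O(r) holds, i.e. F(~r). The claim follows.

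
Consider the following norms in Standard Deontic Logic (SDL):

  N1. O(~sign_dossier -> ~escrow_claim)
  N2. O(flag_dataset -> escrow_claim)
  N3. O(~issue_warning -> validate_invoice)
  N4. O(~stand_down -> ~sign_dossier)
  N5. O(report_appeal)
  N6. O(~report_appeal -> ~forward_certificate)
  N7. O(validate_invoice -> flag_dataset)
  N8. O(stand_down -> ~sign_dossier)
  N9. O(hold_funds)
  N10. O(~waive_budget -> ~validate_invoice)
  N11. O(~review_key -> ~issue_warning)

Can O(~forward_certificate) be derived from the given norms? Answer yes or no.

No

Premise 6 is O(~report_appeal -> ~forward_certificate), but O(~report_appeal) is not derivable from the premises, so it does not yield O(~forward_certificate).
No other premise forces O(~forward_certificate). An ideal world satisfying every premise can still have ~forward_certificate false, so O(~forward_certificate) is not derivable.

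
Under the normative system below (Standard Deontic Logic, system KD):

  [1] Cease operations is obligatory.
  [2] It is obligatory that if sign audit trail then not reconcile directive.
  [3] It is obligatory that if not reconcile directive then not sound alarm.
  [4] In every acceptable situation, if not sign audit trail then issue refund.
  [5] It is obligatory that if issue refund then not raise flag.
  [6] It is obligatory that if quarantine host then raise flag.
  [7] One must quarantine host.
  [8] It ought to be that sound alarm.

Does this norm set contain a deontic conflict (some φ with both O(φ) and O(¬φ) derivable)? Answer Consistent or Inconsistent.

Premise 7 states O(quarantine_host) outright.
With premise 6, O(quarantine_host → raise_flag), the K-axiom yields O(raise_flag).
The contrapositive of premise 5 (O(issue_refund → ¬raise_flag)) is O(raise_flag → ¬issue_refund), and O(raise_flag) is already established, so O(¬issue_refund).
Premise 4 is O(¬sign_audit_trail → issue_refund); contrapositively O(¬issue_refund → sign_audit_trail). Since O(¬issue_refund) holds, K gives O(sign_audit_trail).
With premise 2, O(sign_audit_trail → ¬reconcile_directive), the K-axiom yields O(¬reconcile_directive).
Applying K to premise 3 (O(¬reconcile_directive → ¬sound_alarm)) and O(¬reconcile_directive) yields O(¬sound_alarm).
Yet premise 8 states O(sound_alarm).
We now have both O(¬sound_alarm) and O(sound_alarm) — sound_alarm is simultaneously obligatory and forbidden, violating the D-axiom.

Inconsistent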